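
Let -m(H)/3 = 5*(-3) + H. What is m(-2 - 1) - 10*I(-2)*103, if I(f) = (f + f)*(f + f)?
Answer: -16426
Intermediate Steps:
I(f) = 4*f² (I(f) = (2*f)*(2*f) = 4*f²)
m(H) = 45 - 3*H (m(H) = -3*(5*(-3) + H) = -3*(-15 + H) = 45 - 3*H)
m(-2 - 1) - 10*I(-2)*103 = (45 - 3*(-2 - 1)) - 10*4*(-2)²*103 = (45 - 3*(-3)) - 10*4*4*103 = (45 + 9) - 160*103 = 54 - 10*1648 = 54 - 16480 = -16426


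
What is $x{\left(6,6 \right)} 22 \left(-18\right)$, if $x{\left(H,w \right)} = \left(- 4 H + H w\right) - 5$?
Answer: $-2772$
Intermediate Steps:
$x{\left(H,w \right)} = -5 - 4 H + H w$
$x{\left(6,6 \right)} 22 \left(-18\right) = \left(-5 - 24 + 6 \cdot 6\right) 22 \left(-18\right) = \left(-5 - 24 + 36\right) 22 \left(-18\right) = 7 \cdot 22 \left(-18\right) = 154 \left(-18\right) = -2772$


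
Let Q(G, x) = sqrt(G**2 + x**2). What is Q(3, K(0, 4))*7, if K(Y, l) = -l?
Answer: 35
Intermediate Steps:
Q(3, K(0, 4))*7 = sqrt(3**2 + (-1*4)**2)*7 = sqrt(9 + (-4)**2)*7 = sqrt(9 + 16)*7 = sqrt(25)*7 = 5*7 = 35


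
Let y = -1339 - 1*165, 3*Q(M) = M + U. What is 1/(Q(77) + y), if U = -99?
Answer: -3/4534 ≈ -0.00066167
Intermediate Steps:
Q(M) = -33 + M/3 (Q(M) = (M - 99)/3 = (-99 + M)/3 = -33 + M/3)
y = -1504 (y = -1339 - 165 = -1504)
1/(Q(77) + y) = 1/((-33 + (⅓)*77) - 1504) = 1/((-33 + 77/3) - 1504) = 1/(-22/3 - 1504) = 1/(-4534/3) = -3/4534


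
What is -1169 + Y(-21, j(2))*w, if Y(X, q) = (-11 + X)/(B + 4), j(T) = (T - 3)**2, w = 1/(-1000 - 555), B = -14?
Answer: -9088991/7775 ≈ -1169.0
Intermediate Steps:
w = -1/1555 (w = 1/(-1555) = -1/1555 ≈ -0.00064309)
j(T) = (-3 + T)**2
Y(X, q) = 11/10 - X/10 (Y(X, q) = (-11 + X)/(-14 + 4) = (-11 + X)/(-10) = (-11 + X)*(-1/10) = 11/10 - X/10)
-1169 + Y(-21, j(2))*w = -1169 + (11/10 - 1/10*(-21))*(-1/1555) = -1169 + (11/10 + 21/10)*(-1/1555) = -1169 + (16/5)*(-1/1555) = -1169 - 16/7775 = -9088991/7775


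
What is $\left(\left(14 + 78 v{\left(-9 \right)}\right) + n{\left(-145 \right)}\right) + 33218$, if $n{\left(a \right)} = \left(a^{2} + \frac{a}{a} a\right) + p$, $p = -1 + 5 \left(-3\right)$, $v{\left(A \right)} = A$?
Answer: $53394$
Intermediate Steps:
$p = -16$ ($p = -1 - 15 = -16$)
$n{\left(a \right)} = -16 + a + a^{2}$ ($n{\left(a \right)} = \left(a^{2} + \frac{a}{a} a\right) - 16 = \left(a^{2} + 1 a\right) - 16 = \left(a^{2} + a\right) - 16 = \left(a + a^{2}\right) - 16 = -16 + a + a^{2}$)
$\left(\left(14 + 78 v{\left(-9 \right)}\right) + n{\left(-145 \right)}\right) + 33218 = \left(\left(14 + 78 \left(-9\right)\right) - \left(161 - 21025\right)\right) + 33218 = \left(\left(14 - 702\right) - -20864\right) + 33218 = \left(-688 + 20864\right) + 33218 = 20176 + 33218 = 53394$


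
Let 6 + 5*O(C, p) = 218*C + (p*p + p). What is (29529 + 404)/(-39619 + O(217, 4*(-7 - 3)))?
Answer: -29933/29847 ≈ -1.0029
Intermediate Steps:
O(C, p) = -6/5 + p/5 + p²/5 + 218*C/5 (O(C, p) = -6/5 + (218*C + (p*p + p))/5 = -6/5 + (218*C + (p² + p))/5 = -6/5 + (218*C + (p + p²))/5 = -6/5 + (p + p² + 218*C)/5 = -6/5 + (p/5 + p²/5 + 218*C/5) = -6/5 + p/5 + p²/5 + 218*C/5)
(29529 + 404)/(-39619 + O(217, 4*(-7 - 3))) = (29529 + 404)/(-39619 + (-6/5 + (4*(-7 - 3))/5 + (4*(-7 - 3))²/5 + (218/5)*217)) = 29933/(-39619 + (-6/5 + (4*(-10))/5 + (4*(-10))²/5 + 47306/5)) = 29933/(-39619 + (-6/5 + (⅕)*(-40) + (⅕)*(-40)² + 47306/5)) = 29933/(-39619 + (-6/5 - 8 + (⅕)*1600 + 47306/5)) = 29933/(-39619 + (-6/5 - 8 + 320 + 47306/5)) = 29933/(-39619 + 9772) = 29933/(-29847) = 29933*(-1/29847) = -29933/29847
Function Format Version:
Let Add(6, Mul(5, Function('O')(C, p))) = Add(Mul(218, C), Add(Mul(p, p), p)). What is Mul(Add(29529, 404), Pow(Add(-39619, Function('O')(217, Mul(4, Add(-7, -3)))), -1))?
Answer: Rational(-29933, 29847) ≈ -1.0029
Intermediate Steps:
Function('O')(C, p) = Add(Rational(-6, 5), Mul(Rational(1, 5), p), Mul(Rational(1, 5), Pow(p, 2)), Mul(Rational(218, 5), C)) (Function('O')(C, p) = Add(Rational(-6, 5), Mul(Rational(1, 5), Add(Mul(218, C), Add(Mul(p, p), p)))) = Add(Rational(-6, 5), Mul(Rational(1, 5), Add(Mul(218, C), Add(Pow(p, 2), p)))) = Add(Rational(-6, 5), Mul(Rational(1, 5), Add(Mul(218, C), Add(p, Pow(p, 2))))) = Add(Rational(-6, 5), Mul(Rational(1, 5), Add(p, Pow(p, 2), Mul(218, C)))) = Add(Rational(-6, 5), Add(Mul(Rational(1, 5), p), Mul(Rational(1, 5), Pow(p, 2)), Mul(Rational(218, 5), C))) = Add(Rational(-6, 5), Mul(Rational(1, 5), p), Mul(Rational(1, 5), Pow(p, 2)), Mul(Rational(218, 5), C)))
Mul(Add(29529, 404), Pow(Add(-39619, Function('O')(217, Mul(4, Add(-7, -3)))), -1)) = Mul(Add(29529, 404), Pow(Add(-39619, Add(Rational(-6, 5), Mul(Rational(1, 5), Mul(4, Add(-7, -3))), Mul(Rational(1, 5), Pow(Mul(4, Add(-7, -3)), 2)), Mul(Rational(218, 5), 217))), -1)) = Mul(29933, Pow(Add(-39619, Add(Rational(-6, 5), Mul(Rational(1, 5), Mul(4, -10)), Mul(Rational(1, 5), Pow(Mul(4, -10), 2)), Rational(47306, 5))), -1)) = Mul(29933, Pow(Add(-39619, Add(Rational(-6, 5), Mul(Rational(1, 5), -40), Mul(Rational(1, 5), Pow(-40, 2)), Rational(47306, 5))), -1)) = Mul(29933, Pow(Add(-39619, Add(Rational(-6, 5), -8, Mul(Rational(1, 5), 1600), Rational(47306, 5))), -1)) = Mul(29933, Pow(Add(-39619, Add(Rational(-6, 5), -8, 320, Rational(47306, 5))), -1)) = Mul(29933, Pow(Add(-39619, 9772), -1)) = Mul(29933, Pow(-29847, -1)) = Mul(29933, Rational(-1, 29847)) = Rational(-29933, 29847)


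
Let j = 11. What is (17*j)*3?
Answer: 561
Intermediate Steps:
(17*j)*3 = (17*11)*3 = 187*3 = 561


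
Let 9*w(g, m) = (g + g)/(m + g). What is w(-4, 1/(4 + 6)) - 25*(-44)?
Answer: 386180/351 ≈ 1100.2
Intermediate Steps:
w(g, m) = 2*g/(9*(g + m)) (w(g, m) = ((g + g)/(m + g))/9 = ((2*g)/(g + m))/9 = (2*g/(g + m))/9 = 2*g/(9*(g + m)))
w(-4, 1/(4 + 6)) - 25*(-44) = (2/9)*(-4)/(-4 + 1/(4 + 6)) - 25*(-44) = (2/9)*(-4)/(-4 + 1/10) + 1100 = (2/9)*(-4)/(-4 + ⅒) + 1100 = (2/9)*(-4)/(-39/10) + 1100 = (2/9)*(-4)*(-10/39) + 1100 = 80/351 + 1100 = 386180/351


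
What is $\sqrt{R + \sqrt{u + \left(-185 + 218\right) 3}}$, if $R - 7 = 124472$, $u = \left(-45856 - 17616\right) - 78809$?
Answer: $\sqrt{124479 + 3 i \sqrt{15798}} \approx 352.82 + 0.5344 i$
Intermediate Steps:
$u = -142281$ ($u = -63472 - 78809 = -142281$)
$R = 124479$ ($R = 7 + 124472 = 124479$)
$\sqrt{R + \sqrt{u + \left(-185 + 218\right) 3}} = \sqrt{124479 + \sqrt{-142281 + \left(-185 + 218\right) 3}} = \sqrt{124479 + \sqrt{-142281 + 33 \cdot 3}} = \sqrt{124479 + \sqrt{-142281 + 99}} = \sqrt{124479 + \sqrt{-142182}} = \sqrt{124479 + 3 i \sqrt{15798}}$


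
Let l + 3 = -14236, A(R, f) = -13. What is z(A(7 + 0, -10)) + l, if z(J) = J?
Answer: -14252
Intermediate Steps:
l = -14239 (l = -3 - 14236 = -14239)
z(A(7 + 0, -10)) + l = -13 - 14239 = -14252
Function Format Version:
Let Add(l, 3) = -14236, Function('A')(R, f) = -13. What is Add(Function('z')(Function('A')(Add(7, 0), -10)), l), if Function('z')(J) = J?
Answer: -14252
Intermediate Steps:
l = -14239 (l = Add(-3, -14236) = -14239)
Add(Function('z')(Function('A')(Add(7, 0), -10)), l) = Add(-13, -14239) = -14252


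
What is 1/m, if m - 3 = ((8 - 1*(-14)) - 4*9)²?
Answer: 1/199 ≈ 0.0050251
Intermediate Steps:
m = 199 (m = 3 + ((8 - 1*(-14)) - 4*9)² = 3 + ((8 + 14) - 36)² = 3 + (22 - 36)² = 3 + (-14)² = 3 + 196 = 199)
1/m = 1/199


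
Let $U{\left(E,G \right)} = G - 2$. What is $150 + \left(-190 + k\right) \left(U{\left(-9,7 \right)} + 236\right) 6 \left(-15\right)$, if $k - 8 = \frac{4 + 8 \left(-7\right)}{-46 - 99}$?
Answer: $\frac{114258594}{29} \approx 3.94 \cdot 10^{6}$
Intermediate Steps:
$k = \frac{1212}{145}$ ($k = 8 + \frac{4 + 8 \left(-7\right)}{-46 - 99} = 8 + \frac{4 - 56}{-145} = 8 - - \frac{52}{145} = 8 + \frac{52}{145} = \frac{1212}{145} \approx 8.3586$)
$U{\left(E,G \right)} = -2 + G$
$150 + \left(-190 + k\right) \left(U{\left(-9,7 \right)} + 236\right) 6 \left(-15\right) = 150 + \left(-190 + \frac{1212}{145}\right) \left(\left(-2 + 7\right) + 236\right) 6 \left(-15\right) = 150 + - \frac{26338 \left(5 + 236\right)}{145} \left(-90\right) = 150 + \left(- \frac{26338}{145}\right) 241 \left(-90\right) = 150 - - \frac{114254244}{29} = 150 + \frac{114254244}{29} = \frac{114258594}{29}$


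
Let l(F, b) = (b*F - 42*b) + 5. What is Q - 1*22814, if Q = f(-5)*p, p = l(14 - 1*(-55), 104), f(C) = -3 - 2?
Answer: -36879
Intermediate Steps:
l(F, b) = 5 - 42*b + F*b (l(F, b) = (F*b - 42*b) + 5 = (-42*b + F*b) + 5 = 5 - 42*b + F*b)
f(C) = -5
p = 2813 (p = 5 - 42*104 + (14 - 1*(-55))*104 = 5 - 4368 + (14 + 55)*104 = 5 - 4368 + 69*104 = 5 - 4368 + 7176 = 2813)
Q = -14065 (Q = -5*2813 = -14065)
Q - 1*22814 = -14065 - 1*22814 = -14065 - 22814 = -36879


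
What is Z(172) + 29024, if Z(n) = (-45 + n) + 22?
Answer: 29173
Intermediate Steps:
Z(n) = -23 + n
Z(172) + 29024 = (-23 + 172) + 29024 = 149 + 29024 = 29173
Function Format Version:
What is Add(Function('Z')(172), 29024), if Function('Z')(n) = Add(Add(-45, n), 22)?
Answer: 29173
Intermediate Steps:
Function('Z')(n) = Add(-23, n)
Add(Function('Z')(172), 29024) = Add(Add(-23, 172), 29024) = Add(149, 29024) = 29173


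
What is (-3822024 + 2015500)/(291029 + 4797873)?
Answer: -903262/2544451 ≈ -0.35499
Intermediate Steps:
(-3822024 + 2015500)/(291029 + 4797873) = -1806524/5088902 = -1806524*1/5088902 = -903262/2544451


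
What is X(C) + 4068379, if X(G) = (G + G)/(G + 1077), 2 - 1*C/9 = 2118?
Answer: 24365534527/5989 ≈ 4.0684e+6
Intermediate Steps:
C = -19044 (C = 18 - 9*2118 = 18 - 19062 = -19044)
X(G) = 2*G/(1077 + G) (X(G) = (2*G)/(1077 + G) = 2*G/(1077 + G))
X(C) + 4068379 = 2*(-19044)/(1077 - 19044) + 4068379 = 2*(-19044)/(-17967) + 4068379 = 2*(-19044)*(-1/17967) + 4068379 = 12696/5989 + 4068379 = 24365534527/5989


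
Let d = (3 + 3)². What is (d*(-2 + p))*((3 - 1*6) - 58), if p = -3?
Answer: 10980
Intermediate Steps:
d = 36 (d = 6² = 36)
(d*(-2 + p))*((3 - 1*6) - 58) = (36*(-2 - 3))*((3 - 1*6) - 58) = (36*(-5))*((3 - 6) - 58) = -180*(-3 - 58) = -180*(-61) = 10980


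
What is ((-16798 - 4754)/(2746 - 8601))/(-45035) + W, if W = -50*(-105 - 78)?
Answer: 2412671292198/263679925 ≈ 9150.0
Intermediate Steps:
W = 9150 (W = -50*(-183) = 9150)
((-16798 - 4754)/(2746 - 8601))/(-45035) + W = ((-16798 - 4754)/(2746 - 8601))/(-45035) + 9150 = -21552/(-5855)*(-1/45035) + 9150 = -21552*(-1/5855)*(-1/45035) + 9150 = (21552/5855)*(-1/45035) + 9150 = -21552/263679925 + 9150 = 2412671292198/263679925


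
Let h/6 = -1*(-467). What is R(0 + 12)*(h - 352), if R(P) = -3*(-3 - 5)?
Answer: 58800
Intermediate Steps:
R(P) = 24 (R(P) = -3*(-8) = 24)
h = 2802 (h = 6*(-1*(-467)) = 6*467 = 2802)
R(0 + 12)*(h - 352) = 24*(2802 - 352) = 24*2450 = 58800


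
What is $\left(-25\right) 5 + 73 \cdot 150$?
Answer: $10825$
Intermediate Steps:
$\left(-25\right) 5 + 73 \cdot 150 = -125 + 10950 = 10825$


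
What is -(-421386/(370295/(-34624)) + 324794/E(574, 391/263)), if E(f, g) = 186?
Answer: -45710038757/1110885 ≈ -41147.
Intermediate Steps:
-(-421386/(370295/(-34624)) + 324794/E(574, 391/263)) = -(-421386/(370295/(-34624)) + 324794/186) = -(-421386/(370295*(-1/34624)) + 324794*(1/186)) = -(-421386/(-370295/34624) + 162397/93) = -(-421386*(-34624/370295) + 162397/93) = -(14590068864/370295 + 162397/93) = -1*45710038757/1110885 = -45710038757/1110885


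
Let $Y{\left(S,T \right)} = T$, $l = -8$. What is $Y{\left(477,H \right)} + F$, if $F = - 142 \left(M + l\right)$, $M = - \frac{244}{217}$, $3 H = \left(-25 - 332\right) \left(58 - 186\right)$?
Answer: $\frac{3586504}{217} \approx 16528.0$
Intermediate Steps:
$H = 15232$ ($H = \frac{\left(-25 - 332\right) \left(58 - 186\right)}{3} = \frac{\left(-357\right) \left(-128\right)}{3} = \frac{1}{3} \cdot 45696 = 15232$)
$M = - \frac{244}{217}$ ($M = \left(-244\right) \frac{1}{217} = - \frac{244}{217} \approx -1.1244$)
$F = \frac{281160}{217}$ ($F = - 142 \left(- \frac{244}{217} - 8\right) = \left(-142\right) \left(- \frac{1980}{217}\right) = \frac{281160}{217} \approx 1295.7$)
$Y{\left(477,H \right)} + F = 15232 + \frac{281160}{217} = \frac{3586504}{217}$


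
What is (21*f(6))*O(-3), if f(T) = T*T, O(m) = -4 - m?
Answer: -756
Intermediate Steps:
f(T) = T²
(21*f(6))*O(-3) = (21*6²)*(-4 - 1*(-3)) = (21*36)*(-4 + 3) = 756*(-1) = -756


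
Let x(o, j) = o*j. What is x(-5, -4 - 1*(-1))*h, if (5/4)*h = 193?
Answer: 2316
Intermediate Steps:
h = 772/5 (h = (⅘)*193 = 772/5 ≈ 154.40)
x(o, j) = j*o
x(-5, -4 - 1*(-1))*h = ((-4 - 1*(-1))*(-5))*(772/5) = ((-4 + 1)*(-5))*(772/5) = -3*(-5)*(772/5) = 15*(772/5) = 2316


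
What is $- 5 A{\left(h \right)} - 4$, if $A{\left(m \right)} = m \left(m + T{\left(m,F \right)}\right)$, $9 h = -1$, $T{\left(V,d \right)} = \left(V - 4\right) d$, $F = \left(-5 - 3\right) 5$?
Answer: $\frac{2357}{27} \approx 87.296$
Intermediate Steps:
$F = -40$ ($F = \left(-8\right) 5 = -40$)
$T{\left(V,d \right)} = d \left(-4 + V\right)$ ($T{\left(V,d \right)} = \left(-4 + V\right) d = d \left(-4 + V\right)$)
$h = - \frac{1}{9}$ ($h = \frac{1}{9} \left(-1\right) = - \frac{1}{9} \approx -0.11111$)
$A{\left(m \right)} = m \left(160 - 39 m\right)$ ($A{\left(m \right)} = m \left(m - 40 \left(-4 + m\right)\right) = m \left(m - \left(-160 + 40 m\right)\right) = m \left(160 - 39 m\right)$)
$- 5 A{\left(h \right)} - 4 = - 5 \left(- \frac{160 - - \frac{13}{3}}{9}\right) - 4 = - 5 \left(- \frac{160 + \frac{13}{3}}{9}\right) - 4 = - 5 \left(\left(- \frac{1}{9}\right) \frac{493}{3}\right) - 4 = \left(-5\right) \left(- \frac{493}{27}\right) - 4 = \frac{2465}{27} - 4 = \frac{2357}{27}$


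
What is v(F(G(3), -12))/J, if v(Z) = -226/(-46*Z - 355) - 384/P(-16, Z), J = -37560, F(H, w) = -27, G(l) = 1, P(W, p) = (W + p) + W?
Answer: -163637/982813740 ≈ -0.00016650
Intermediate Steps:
P(W, p) = p + 2*W
v(Z) = -384/(-32 + Z) - 226/(-355 - 46*Z) (v(Z) = -226/(-46*Z - 355) - 384/(Z + 2*(-16)) = -226/(-355 - 46*Z) - 384/(Z - 32) = -226/(-355 - 46*Z) - 384/(-32 + Z) = -384/(-32 + Z) - 226/(-355 - 46*Z))
v(F(G(3), -12))/J = (2*(-71776 - 8719*(-27))/((-32 - 27)*(355 + 46*(-27))))/(-37560) = (2*(-71776 + 235413)/(-59*(355 - 1242)))*(-1/37560) = (2*(-1/59)*163637/(-887))*(-1/37560) = (2*(-1/59)*(-1/887)*163637)*(-1/37560) = (327274/52333)*(-1/37560) = -163637/982813740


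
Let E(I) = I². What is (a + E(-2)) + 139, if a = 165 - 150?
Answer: 158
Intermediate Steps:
a = 15
(a + E(-2)) + 139 = (15 + (-2)²) + 139 = (15 + 4) + 139 = 19 + 139 = 158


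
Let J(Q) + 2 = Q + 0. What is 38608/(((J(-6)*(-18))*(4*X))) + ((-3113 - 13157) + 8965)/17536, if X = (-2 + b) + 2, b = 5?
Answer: 10249867/789120 ≈ 12.989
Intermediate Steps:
X = 5 (X = (-2 + 5) + 2 = 3 + 2 = 5)
J(Q) = -2 + Q (J(Q) = -2 + (Q + 0) = -2 + Q)
38608/(((J(-6)*(-18))*(4*X))) + ((-3113 - 13157) + 8965)/17536 = 38608/((((-2 - 6)*(-18))*(4*5))) + ((-3113 - 13157) + 8965)/17536 = 38608/((-8*(-18)*20)) + (-16270 + 8965)*(1/17536) = 38608/((144*20)) - 7305*1/17536 = 38608/2880 - 7305/17536 = 38608*(1/2880) - 7305/17536 = 2413/180 - 7305/17536 = 10249867/789120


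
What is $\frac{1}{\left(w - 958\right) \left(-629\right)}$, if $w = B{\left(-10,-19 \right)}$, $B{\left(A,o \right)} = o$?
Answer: $\frac{1}{614533} \approx 1.6273 \cdot 10^{-6}$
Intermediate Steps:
$w = -19$
$\frac{1}{\left(w - 958\right) \left(-629\right)} = \frac{1}{\left(-19 - 958\right) \left(-629\right)} = \frac{1}{\left(-977\right) \left(-629\right)} = \frac{1}{614533}$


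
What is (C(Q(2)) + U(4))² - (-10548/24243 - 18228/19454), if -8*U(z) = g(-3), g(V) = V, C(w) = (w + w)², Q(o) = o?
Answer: 1355823728231/5030648768 ≈ 269.51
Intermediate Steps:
C(w) = 4*w² (C(w) = (2*w)² = 4*w²)
U(z) = 3/8 (U(z) = -⅛*(-3) = 3/8)
(C(Q(2)) + U(4))² - (-10548/24243 - 18228/19454) = (4*2² + 3/8)² - (-10548/24243 - 18228/19454) = (4*4 + 3/8)² - (-10548*1/24243 - 18228*1/19454) = (16 + 3/8)² - (-3516/8081 - 9114/9727) = (131/8)² - 1*(-107850366/78603887) = 17161/64 + 107850366/78603887 = 1355823728231/5030648768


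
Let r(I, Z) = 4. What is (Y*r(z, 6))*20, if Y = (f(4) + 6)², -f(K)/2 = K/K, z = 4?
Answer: 1280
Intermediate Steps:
f(K) = -2 (f(K) = -2*K/K = -2*1 = -2)
Y = 16 (Y = (-2 + 6)² = 4² = 16)
(Y*r(z, 6))*20 = (16*4)*20 = 64*20 = 1280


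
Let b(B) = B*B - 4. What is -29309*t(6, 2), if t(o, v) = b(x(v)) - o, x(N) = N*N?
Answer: -175854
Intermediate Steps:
x(N) = N²
b(B) = -4 + B² (b(B) = B² - 4 = -4 + B²)
t(o, v) = -4 + v⁴ - o (t(o, v) = (-4 + (v²)²) - o = (-4 + v⁴) - o = -4 + v⁴ - o)
-29309*t(6, 2) = -29309*(-4 + 2⁴ - 1*6) = -29309*(-4 + 16 - 6) = -29309*6 = -175854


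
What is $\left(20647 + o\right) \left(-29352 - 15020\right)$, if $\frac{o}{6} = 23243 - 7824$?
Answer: $-5021179892$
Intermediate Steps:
$o = 92514$ ($o = 6 \left(23243 - 7824\right) = 6 \cdot 15419 = 92514$)
$\left(20647 + o\right) \left(-29352 - 15020\right) = \left(20647 + 92514\right) \left(-29352 - 15020\right) = 113161 \left(-44372\right) = -5021179892$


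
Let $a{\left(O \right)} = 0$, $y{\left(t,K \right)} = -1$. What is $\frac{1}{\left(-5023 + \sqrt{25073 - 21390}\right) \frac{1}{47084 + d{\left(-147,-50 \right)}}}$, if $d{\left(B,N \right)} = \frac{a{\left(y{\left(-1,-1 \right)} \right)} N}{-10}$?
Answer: $- \frac{118251466}{12613423} - \frac{23542 \sqrt{3683}}{12613423} \approx -9.4883$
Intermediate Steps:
$d{\left(B,N \right)} = 0$ ($d{\left(B,N \right)} = \frac{0 N}{-10} = \left(- \frac{1}{10}\right) 0 = 0$)
$\frac{1}{\left(-5023 + \sqrt{25073 - 21390}\right) \frac{1}{47084 + d{\left(-147,-50 \right)}}} = \frac{1}{\left(-5023 + \sqrt{25073 - 21390}\right) \frac{1}{47084 + 0}} = \frac{1}{\left(-5023 + \sqrt{3683}\right) \frac{1}{47084}} = \frac{1}{- \frac{5023}{47084} + \frac{\sqrt{3683}}{47084}}$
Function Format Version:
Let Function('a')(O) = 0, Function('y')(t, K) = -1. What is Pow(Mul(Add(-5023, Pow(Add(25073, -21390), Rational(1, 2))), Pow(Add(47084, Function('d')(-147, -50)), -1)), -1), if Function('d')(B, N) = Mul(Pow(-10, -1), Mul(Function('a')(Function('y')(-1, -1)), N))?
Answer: Add(Rational(-118251466, 12613423), Mul(Rational(-23542, 12613423), Pow(3683, Rational(1, 2)))) ≈ -9.4883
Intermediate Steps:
Function('d')(B, N) = 0 (Function('d')(B, N) = Mul(Pow(-10, -1), Mul(0, N)) = Mul(Rational(-1, 10), 0) = 0)
Pow(Mul(Add(-5023, Pow(Add(25073, -21390), Rational(1, 2))), Pow(Add(47084, Function('d')(-147, -50)), -1)), -1) = Pow(Mul(Add(-5023, Pow(Add(25073, -21390), Rational(1, 2))), Pow(Add(47084, 0), -1)), -1) = Pow(Mul(Add(-5023, Pow(3683, Rational(1, 2))), Pow(47084, -1)), -1) = Pow(Mul(Add(-5023, Pow(3683, Rational(1, 2))), Rational(1, 47084)), -1) = Pow(Add(Rational(-5023, 47084), Mul(Rational(1, 47084), Pow(3683, Rational(1, 2)))), -1)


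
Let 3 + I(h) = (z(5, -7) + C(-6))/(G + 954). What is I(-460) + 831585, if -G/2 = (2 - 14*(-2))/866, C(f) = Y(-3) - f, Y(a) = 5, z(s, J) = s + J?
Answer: 114495537387/137684 ≈ 8.3158e+5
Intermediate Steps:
z(s, J) = J + s
C(f) = 5 - f
G = -30/433 (G = -2*(2 - 14*(-2))/866 = -2*(2 + 28)/866 = -60/866 = -2*15/433 = -30/433 ≈ -0.069284)
I(h) = -411753/137684 (I(h) = -3 + ((-7 + 5) + (5 - 1*(-6)))/(-30/433 + 954) = -3 + (-2 + (5 + 6))/(413052/433) = -3 + (-2 + 11)*(433/413052) = -3 + 9*(433/413052) = -3 + 1299/137684 = -411753/137684)
I(-460) + 831585 = -411753/137684 + 831585 = 114495537387/137684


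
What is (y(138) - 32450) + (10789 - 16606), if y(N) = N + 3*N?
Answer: -37715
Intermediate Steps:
y(N) = 4*N
(y(138) - 32450) + (10789 - 16606) = (4*138 - 32450) + (10789 - 16606) = (552 - 32450) - 5817 = -31898 - 5817 = -37715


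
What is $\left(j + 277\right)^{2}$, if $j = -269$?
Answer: $64$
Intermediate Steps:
$\left(j + 277\right)^{2} = \left(-269 + 277\right)^{2} = 8^{2} = 64$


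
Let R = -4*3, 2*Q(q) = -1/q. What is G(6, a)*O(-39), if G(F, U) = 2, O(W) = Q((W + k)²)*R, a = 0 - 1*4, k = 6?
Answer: 4/363 ≈ 0.011019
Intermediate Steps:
Q(q) = -1/(2*q) (Q(q) = (-1/q)/2 = -1/(2*q))
R = -12
a = -4 (a = 0 - 4 = -4)
O(W) = 6/(6 + W)² (O(W) = -1/(2*(W + 6)²)*(-12) = -1/(2*(6 + W)²)*(-12) = 6/(6 + W)²)
G(6, a)*O(-39) = 2*(6/(6 - 39)²) = 2*(6/(-33)²) = 2*(6*(1/1089)) = 2*(2/363) = 4/363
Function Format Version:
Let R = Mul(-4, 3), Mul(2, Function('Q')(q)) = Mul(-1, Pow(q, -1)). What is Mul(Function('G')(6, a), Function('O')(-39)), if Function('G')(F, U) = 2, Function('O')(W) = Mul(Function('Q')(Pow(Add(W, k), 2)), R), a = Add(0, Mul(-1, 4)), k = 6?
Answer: Rational(4, 363) ≈ 0.011019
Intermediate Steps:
Function('Q')(q) = Mul(Rational(-1, 2), Pow(q, -1)) (Function('Q')(q) = Mul(Rational(1, 2), Mul(-1, Pow(q, -1))) = Mul(Rational(-1, 2), Pow(q, -1)))
R = -12
a = -4 (a = Add(0, -4) = -4)
Function('O')(W) = Mul(6, Pow(Add(6, W), -2)) (Function('O')(W) = Mul(Mul(Rational(-1, 2), Pow(Pow(Add(W, 6), 2), -1)), -12) = Mul(Mul(Rational(-1, 2), Pow(Pow(Add(6, W), 2), -1)), -12) = Mul(Mul(Rational(-1, 2), Pow(Add(6, W), -2)), -12) = Mul(6, Pow(Add(6, W), -2)))
Mul(Function('G')(6, a), Function('O')(-39)) = Mul(2, Mul(6, Pow(Add(6, -39), -2))) = Mul(2, Mul(6, Pow(-33, -2))) = Mul(2, Mul(6, Rational(1, 1089))) = Mul(2, Rational(2, 363)) = Rational(4, 363)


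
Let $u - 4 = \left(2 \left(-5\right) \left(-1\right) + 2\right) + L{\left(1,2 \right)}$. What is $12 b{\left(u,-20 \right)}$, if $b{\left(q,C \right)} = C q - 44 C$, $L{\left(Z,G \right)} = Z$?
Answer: $6480$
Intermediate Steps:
$u = 17$ ($u = 4 + \left(\left(2 \left(-5\right) \left(-1\right) + 2\right) + 1\right) = 4 + \left(\left(\left(-10\right) \left(-1\right) + 2\right) + 1\right) = 4 + \left(\left(10 + 2\right) + 1\right) = 4 + \left(12 + 1\right) = 4 + 13 = 17$)
$b{\left(q,C \right)} = - 44 C + C q$
$12 b{\left(u,-20 \right)} = 12 \left(- 20 \left(-44 + 17\right)\right) = 12 \left(\left(-20\right) \left(-27\right)\right) = 12 \cdot 540 = 6480$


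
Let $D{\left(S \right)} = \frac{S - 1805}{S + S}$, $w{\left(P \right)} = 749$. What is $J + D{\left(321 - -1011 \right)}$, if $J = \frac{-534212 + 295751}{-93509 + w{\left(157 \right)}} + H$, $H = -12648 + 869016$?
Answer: $\frac{4408748930753}{5148180} \approx 8.5637 \cdot 10^{5}$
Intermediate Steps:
$H = 856368$
$D{\left(S \right)} = \frac{-1805 + S}{2 S}$
$J = \frac{26478978047}{30920}$ ($J = \frac{-534212 + 295751}{-93509 + 749} + 856368 = - \frac{238461}{-92760} + 856368 = \left(-238461\right) \left(- \frac{1}{92760}\right) + 856368 = \frac{79487}{30920} + 856368 = \frac{26478978047}{30920} \approx 8.5637 \cdot 10^{5}$)
$J + D{\left(321 - -1011 \right)} = \frac{26478978047}{30920} + \frac{-1805 + \left(321 - -1011\right)}{2 \left(321 - -1011\right)} = \frac{26478978047}{30920} + \frac{-1805 + \left(321 + 1011\right)}{2 \left(321 + 1011\right)} = \frac{26478978047}{30920} + \frac{-1805 + 1332}{2 \cdot 1332} = \frac{26478978047}{30920} + \frac{1}{2} \cdot \frac{1}{1332} \left(-473\right) = \frac{26478978047}{30920} - \frac{473}{2664} = \frac{4408748930753}{5148180}$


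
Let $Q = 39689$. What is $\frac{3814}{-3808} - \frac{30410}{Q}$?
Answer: $- \frac{133587563}{75567856} \approx -1.7678$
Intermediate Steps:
$\frac{3814}{-3808} - \frac{30410}{Q} = \frac{3814}{-3808} - \frac{30410}{39689} = 3814 \left(- \frac{1}{3808}\right) - \frac{30410}{39689} = - \frac{1907}{1904} - \frac{30410}{39689} = - \frac{133587563}{75567856}$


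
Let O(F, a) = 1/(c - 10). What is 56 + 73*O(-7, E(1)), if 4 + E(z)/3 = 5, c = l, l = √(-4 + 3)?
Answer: 4926/101 - 73*I/101 ≈ 48.772 - 0.72277*I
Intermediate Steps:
l = I (l = √(-1) = I ≈ 1.0*I)
c = I ≈ 1.0*I
E(z) = 3 (E(z) = -12 + 3*5 = -12 + 15 = 3)
O(F, a) = (-10 - I)/101 (O(F, a) = 1/(I - 10) = 1/(-10 + I) = (-10 - I)/101)
56 + 73*O(-7, E(1)) = 56 + 73*(-10/101 - I/101) = 56 + (-730/101 - 73*I/101) = 4926/101 - 73*I/101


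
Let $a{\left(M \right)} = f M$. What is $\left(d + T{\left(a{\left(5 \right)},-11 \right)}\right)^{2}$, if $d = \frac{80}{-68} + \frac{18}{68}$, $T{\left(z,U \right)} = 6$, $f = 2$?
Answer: $\frac{29929}{1156} \approx 25.89$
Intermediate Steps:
$a{\left(M \right)} = 2 M$
$d = - \frac{31}{34}$ ($d = 80 \left(- \frac{1}{68}\right) + 18 \cdot \frac{1}{68} = - \frac{20}{17} + \frac{9}{34} = - \frac{31}{34} \approx -0.91177$)
$\left(d + T{\left(a{\left(5 \right)},-11 \right)}\right)^{2} = \left(- \frac{31}{34} + 6\right)^{2} = \left(\frac{173}{34}\right)^{2} = \frac{29929}{1156}$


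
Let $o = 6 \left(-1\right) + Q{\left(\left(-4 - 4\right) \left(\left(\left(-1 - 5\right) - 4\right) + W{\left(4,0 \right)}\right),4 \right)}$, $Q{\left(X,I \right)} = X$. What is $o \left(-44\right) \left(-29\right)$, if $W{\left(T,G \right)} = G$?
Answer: $94424$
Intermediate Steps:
$o = 74$ ($o = 6 \left(-1\right) + \left(-4 - 4\right) \left(\left(\left(-1 - 5\right) - 4\right) + 0\right) = -6 - 8 \left(\left(-6 - 4\right) + 0\right) = -6 - 8 \left(-10 + 0\right) = -6 - -80 = -6 + 80 = 74$)
$o \left(-44\right) \left(-29\right) = 74 \left(-44\right) \left(-29\right) = \left(-3256\right) \left(-29\right) = 94424$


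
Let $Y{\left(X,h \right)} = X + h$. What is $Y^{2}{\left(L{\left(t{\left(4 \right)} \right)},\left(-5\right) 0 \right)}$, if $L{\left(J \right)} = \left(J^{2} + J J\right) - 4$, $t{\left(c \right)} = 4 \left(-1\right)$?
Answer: $784$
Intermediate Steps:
$t{\left(c \right)} = -4$
$L{\left(J \right)} = -4 + 2 J^{2}$ ($L{\left(J \right)} = \left(J^{2} + J^{2}\right) - 4 = 2 J^{2} - 4 = -4 + 2 J^{2}$)
$Y^{2}{\left(L{\left(t{\left(4 \right)} \right)},\left(-5\right) 0 \right)} = \left(\left(-4 + 2 \left(-4\right)^{2}\right) - 0\right)^{2} = \left(\left(-4 + 2 \cdot 16\right) + 0\right)^{2} = \left(\left(-4 + 32\right) + 0\right)^{2} = \left(28 + 0\right)^{2} = 28^{2} = 784$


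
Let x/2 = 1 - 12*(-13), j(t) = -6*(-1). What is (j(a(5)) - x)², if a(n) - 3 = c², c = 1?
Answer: 94864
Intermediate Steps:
a(n) = 4 (a(n) = 3 + 1² = 3 + 1 = 4)
j(t) = 6
x = 314 (x = 2*(1 - 12*(-13)) = 2*(1 + 156) = 2*157 = 314)
(j(a(5)) - x)² = (6 - 1*314)² = (6 - 314)² = (-308)² = 94864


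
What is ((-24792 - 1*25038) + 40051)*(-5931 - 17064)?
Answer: 224868105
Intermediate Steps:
((-24792 - 1*25038) + 40051)*(-5931 - 17064) = ((-24792 - 25038) + 40051)*(-22995) = (-49830 + 40051)*(-22995) = -9779*(-22995) = 224868105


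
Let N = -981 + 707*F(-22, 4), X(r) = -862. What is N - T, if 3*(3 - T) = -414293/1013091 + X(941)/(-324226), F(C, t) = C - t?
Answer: -9541804611738622/492705663849 ≈ -19366.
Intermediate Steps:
T = 1544842630435/492705663849 (T = 3 - (-414293/1013091 - 862/(-324226))/3 = 3 - (-414293*1/1013091 - 862*(-1/324226))/3 = 3 - (-414293/1013091 + 431/162113)/3 = 3 - ⅓*(-66725638888/164235221283) = 3 + 66725638888/492705663849 = 1544842630435/492705663849 ≈ 3.1354)
N = -19363 (N = -981 + 707*(-22 - 1*4) = -981 + 707*(-22 - 4) = -981 + 707*(-26) = -981 - 18382 = -19363)
N - T = -19363 - 1*1544842630435/492705663849 = -19363 - 1544842630435/492705663849 = -9541804611738622/492705663849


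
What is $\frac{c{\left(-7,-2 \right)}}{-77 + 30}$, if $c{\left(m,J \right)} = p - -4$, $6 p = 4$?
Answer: $- \frac{14}{141} \approx -0.099291$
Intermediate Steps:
$p = \frac{2}{3}$ ($p = \frac{1}{6} \cdot 4 = \frac{2}{3} \approx 0.66667$)
$c{\left(m,J \right)} = \frac{14}{3}$ ($c{\left(m,J \right)} = \frac{2}{3} - -4 = \frac{2}{3} + 4 = \frac{14}{3}$)
$\frac{c{\left(-7,-2 \right)}}{-77 + 30} = \frac{1}{-77 + 30} \cdot \frac{14}{3} = \frac{1}{-47} \cdot \frac{14}{3} = \left(- \frac{1}{47}\right) \frac{14}{3} = - \frac{14}{141}$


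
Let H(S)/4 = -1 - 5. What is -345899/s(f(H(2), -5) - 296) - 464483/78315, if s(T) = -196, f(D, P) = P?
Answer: 26998041517/15349740 ≈ 1758.9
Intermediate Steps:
H(S) = -24 (H(S) = 4*(-1 - 5) = 4*(-6) = -24)
-345899/s(f(H(2), -5) - 296) - 464483/78315 = -345899/(-196) - 464483/78315 = -345899*(-1/196) - 464483*1/78315 = 345899/196 - 464483/78315 = 26998041517/15349740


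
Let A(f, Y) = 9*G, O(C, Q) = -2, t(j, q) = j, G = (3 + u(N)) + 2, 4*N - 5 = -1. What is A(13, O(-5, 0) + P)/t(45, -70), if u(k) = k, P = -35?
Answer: 6/5 ≈ 1.2000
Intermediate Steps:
N = 1 (N = 5/4 + (¼)*(-1) = 5/4 - ¼ = 1)
G = 6 (G = (3 + 1) + 2 = 4 + 2 = 6)
A(f, Y) = 54 (A(f, Y) = 9*6 = 54)
A(13, O(-5, 0) + P)/t(45, -70) = 54/45 = 54*(1/45) = 6/5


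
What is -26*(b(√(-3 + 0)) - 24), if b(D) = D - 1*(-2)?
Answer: 572 - 26*I*√3 ≈ 572.0 - 45.033*I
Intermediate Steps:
b(D) = 2 + D (b(D) = D + 2 = 2 + D)
-26*(b(√(-3 + 0)) - 24) = -26*((2 + √(-3 + 0)) - 24) = -26*((2 + √(-3)) - 24) = -26*((2 + I*√3) - 24) = -26*(-22 + I*√3) = 572 - 26*I*√3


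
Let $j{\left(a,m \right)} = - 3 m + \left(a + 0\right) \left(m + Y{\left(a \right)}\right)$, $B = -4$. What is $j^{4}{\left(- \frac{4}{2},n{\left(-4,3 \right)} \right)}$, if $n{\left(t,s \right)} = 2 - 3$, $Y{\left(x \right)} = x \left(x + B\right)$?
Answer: $130321$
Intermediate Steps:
$Y{\left(x \right)} = x \left(-4 + x\right)$ ($Y{\left(x \right)} = x \left(x - 4\right) = x \left(-4 + x\right)$)
$n{\left(t,s \right)} = -1$
$j{\left(a,m \right)} = - 3 m + a \left(m + a \left(-4 + a\right)\right)$ ($j{\left(a,m \right)} = - 3 m + \left(a + 0\right) \left(m + a \left(-4 + a\right)\right) = - 3 m + a \left(m + a \left(-4 + a\right)\right)$)
$j^{4}{\left(- \frac{4}{2},n{\left(-4,3 \right)} \right)} = \left(\left(-3\right) \left(-1\right) + - \frac{4}{2} \left(-1\right) + \left(- \frac{4}{2}\right)^{2} \left(-4 - \frac{4}{2}\right)\right)^{4} = \left(3 + \left(-4\right) \frac{1}{2} \left(-1\right) + \left(\left(-4\right) \frac{1}{2}\right)^{2} \left(-4 - 2\right)\right)^{4} = \left(3 - -2 + \left(-2\right)^{2} \left(-4 - 2\right)\right)^{4} = \left(3 + 2 + 4 \left(-6\right)\right)^{4} = \left(3 + 2 - 24\right)^{4} = \left(-19\right)^{4} = 130321$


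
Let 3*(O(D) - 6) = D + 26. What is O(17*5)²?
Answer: 1849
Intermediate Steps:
O(D) = 44/3 + D/3 (O(D) = 6 + (D + 26)/3 = 6 + (26 + D)/3 = 6 + (26/3 + D/3) = 44/3 + D/3)
O(17*5)² = (44/3 + (17*5)/3)² = (44/3 + (⅓)*85)² = (44/3 + 85/3)² = 43² = 1849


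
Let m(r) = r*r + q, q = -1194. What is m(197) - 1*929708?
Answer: -892093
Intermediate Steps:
m(r) = -1194 + r² (m(r) = r*r - 1194 = r² - 1194 = -1194 + r²)
m(197) - 1*929708 = (-1194 + 197²) - 1*929708 = (-1194 + 38809) - 929708 = 37615 - 929708 = -892093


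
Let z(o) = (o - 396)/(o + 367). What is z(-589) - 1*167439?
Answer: -37170473/222 ≈ -1.6743e+5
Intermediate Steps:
z(o) = (-396 + o)/(367 + o)
z(-589) - 1*167439 = (-396 - 589)/(367 - 589) - 1*167439 = -985/(-222) - 167439 = -1/222*(-985) - 167439 = 985/222 - 167439 = -37170473/222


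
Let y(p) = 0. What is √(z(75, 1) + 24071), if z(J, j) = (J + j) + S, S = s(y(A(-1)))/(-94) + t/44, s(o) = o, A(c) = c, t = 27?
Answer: 3*√1298605/22 ≈ 155.40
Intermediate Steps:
S = 27/44 (S = 0/(-94) + 27/44 = 0*(-1/94) + 27*(1/44) = 0 + 27/44 = 27/44 ≈ 0.61364)
z(J, j) = 27/44 + J + j (z(J, j) = (J + j) + 27/44 = 27/44 + J + j)
√(z(75, 1) + 24071) = √((27/44 + 75 + 1) + 24071) = √(3371/44 + 24071) = √(1062495/44) = 3*√1298605/22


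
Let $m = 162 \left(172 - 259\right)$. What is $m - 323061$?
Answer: $-337155$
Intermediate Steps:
$m = -14094$ ($m = 162 \left(-87\right) = -14094$)
$m - 323061 = -14094 - 323061 = -337155$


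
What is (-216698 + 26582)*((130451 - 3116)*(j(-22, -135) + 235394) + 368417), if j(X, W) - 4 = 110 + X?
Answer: -5700814236604332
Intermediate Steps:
j(X, W) = 114 + X (j(X, W) = 4 + (110 + X) = 114 + X)
(-216698 + 26582)*((130451 - 3116)*(j(-22, -135) + 235394) + 368417) = (-216698 + 26582)*((130451 - 3116)*((114 - 22) + 235394) + 368417) = -190116*(127335*(92 + 235394) + 368417) = -190116*(127335*235486 + 368417) = -190116*(29985609810 + 368417) = -190116*29985978227 = -5700814236604332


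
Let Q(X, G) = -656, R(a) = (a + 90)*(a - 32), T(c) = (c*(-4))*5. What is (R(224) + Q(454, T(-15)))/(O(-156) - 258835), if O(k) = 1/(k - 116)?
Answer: -16219904/70403121 ≈ -0.23039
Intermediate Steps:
T(c) = -20*c (T(c) = -4*c*5 = -20*c)
R(a) = (-32 + a)*(90 + a) (R(a) = (90 + a)*(-32 + a) = (-32 + a)*(90 + a))
O(k) = 1/(-116 + k)
(R(224) + Q(454, T(-15)))/(O(-156) - 258835) = ((-2880 + 224**2 + 58*224) - 656)/(1/(-116 - 156) - 258835) = ((-2880 + 50176 + 12992) - 656)/(1/(-272) - 258835) = (60288 - 656)/(-1/272 - 258835) = 59632/(-70403121/272) = 59632*(-272/70403121) = -16219904/70403121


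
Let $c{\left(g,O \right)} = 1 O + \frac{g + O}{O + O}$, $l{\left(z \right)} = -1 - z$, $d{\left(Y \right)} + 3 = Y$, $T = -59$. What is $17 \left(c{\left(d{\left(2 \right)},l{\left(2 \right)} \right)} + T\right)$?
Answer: $- \frac{3128}{3} \approx -1042.7$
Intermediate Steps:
$d{\left(Y \right)} = -3 + Y$
$c{\left(g,O \right)} = O + \frac{O + g}{2 O}$
$17 \left(c{\left(d{\left(2 \right)},l{\left(2 \right)} \right)} + T\right) = 17 \left(\left(\frac{1}{2} - 3 + \frac{-3 + 2}{2 \left(-1 - 2\right)}\right) - 59\right) = 17 \left(\left(\frac{1}{2} - 3 + \frac{1}{2} \left(-1\right) \frac{1}{-1 - 2}\right) - 59\right) = 17 \left(\left(\frac{1}{2} - 3 + \frac{1}{2} \left(-1\right) \frac{1}{-3}\right) - 59\right) = 17 \left(\left(\frac{1}{2} - 3 + \frac{1}{2} \left(-1\right) \left(- \frac{1}{3}\right)\right) - 59\right) = 17 \left(\left(\frac{1}{2} - 3 + \frac{1}{6}\right) - 59\right) = 17 \left(- \frac{7}{3} - 59\right) = 17 \left(- \frac{184}{3}\right) = - \frac{3128}{3}$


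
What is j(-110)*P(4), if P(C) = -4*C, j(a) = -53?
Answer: 848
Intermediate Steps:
j(-110)*P(4) = -(-212)*4 = -53*(-16) = 848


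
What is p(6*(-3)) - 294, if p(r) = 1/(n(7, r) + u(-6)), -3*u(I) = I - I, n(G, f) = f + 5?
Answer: -3823/13 ≈ -294.08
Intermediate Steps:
n(G, f) = 5 + f
u(I) = 0 (u(I) = -(I - I)/3 = -1/3*0 = 0)
p(r) = 1/(5 + r) (p(r) = 1/((5 + r) + 0) = 1/(5 + r))
p(6*(-3)) - 294 = 1/(5 + 6*(-3)) - 294 = 1/(5 - 18) - 294 = 1/(-13) - 294 = -1/13 - 294 = -3823/13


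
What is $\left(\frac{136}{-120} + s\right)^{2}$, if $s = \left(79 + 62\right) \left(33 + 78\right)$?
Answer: $\frac{55106623504}{225} \approx 2.4492 \cdot 10^{8}$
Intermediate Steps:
$s = 15651$ ($s = 141 \cdot 111 = 15651$)
$\left(\frac{136}{-120} + s\right)^{2} = \left(\frac{136}{-120} + 15651\right)^{2} = \left(136 \left(- \frac{1}{120}\right) + 15651\right)^{2} = \left(- \frac{17}{15} + 15651\right)^{2} = \left(\frac{234748}{15}\right)^{2} = \frac{55106623504}{225}$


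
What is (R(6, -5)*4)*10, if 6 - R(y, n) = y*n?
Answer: 1440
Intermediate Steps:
R(y, n) = 6 - n*y (R(y, n) = 6 - y*n = 6 - n*y)
(R(6, -5)*4)*10 = ((6 - 1*(-5)*6)*4)*10 = ((6 + 30)*4)*10 = (36*4)*10 = 144*10 = 1440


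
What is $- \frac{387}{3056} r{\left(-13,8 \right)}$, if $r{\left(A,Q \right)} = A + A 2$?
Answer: $\frac{15093}{3056} \approx 4.9388$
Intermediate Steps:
$r{\left(A,Q \right)} = 3 A$ ($r{\left(A,Q \right)} = A + 2 A = 3 A$)
$- \frac{387}{3056} r{\left(-13,8 \right)} = - \frac{387}{3056} \cdot 3 \left(-13\right) = \left(-387\right) \frac{1}{3056} \left(-39\right) = \left(- \frac{387}{3056}\right) \left(-39\right) = \frac{15093}{3056}$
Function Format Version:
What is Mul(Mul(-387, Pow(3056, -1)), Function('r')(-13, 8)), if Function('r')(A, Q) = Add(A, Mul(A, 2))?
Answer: Rational(15093, 3056) ≈ 4.9388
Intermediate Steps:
Function('r')(A, Q) = Mul(3, A) (Function('r')(A, Q) = Add(A, Mul(2, A)) = Mul(3, A))
Mul(Mul(-387, Pow(3056, -1)), Function('r')(-13, 8)) = Mul(Mul(-387, Pow(3056, -1)), Mul(3, -13)) = Mul(Mul(-387, Rational(1, 3056)), -39) = Mul(Rational(-387, 3056), -39) = Rational(15093, 3056)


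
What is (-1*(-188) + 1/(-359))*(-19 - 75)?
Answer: -6344154/359 ≈ -17672.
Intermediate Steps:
(-1*(-188) + 1/(-359))*(-19 - 75) = (188 - 1/359)*(-94) = (67491/359)*(-94) = -6344154/359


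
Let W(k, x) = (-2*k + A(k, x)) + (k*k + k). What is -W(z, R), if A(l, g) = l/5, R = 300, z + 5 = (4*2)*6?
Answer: -9073/5 ≈ -1814.6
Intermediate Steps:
z = 43 (z = -5 + (4*2)*6 = -5 + 8*6 = -5 + 48 = 43)
A(l, g) = l/5 (A(l, g) = l*(⅕) = l/5)
W(k, x) = k² - 4*k/5 (W(k, x) = (-2*k + k/5) + (k*k + k) = -9*k/5 + (k² + k) = -9*k/5 + (k + k²) = k² - 4*k/5)
-W(z, R) = -43*(-4 + 5*43)/5 = -43*(-4 + 215)/5 = -43*211/5 = -1*9073/5 = -9073/5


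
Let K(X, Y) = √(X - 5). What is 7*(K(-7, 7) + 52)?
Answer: 364 + 14*I*√3 ≈ 364.0 + 24.249*I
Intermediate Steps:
K(X, Y) = √(-5 + X)
7*(K(-7, 7) + 52) = 7*(√(-5 - 7) + 52) = 7*(√(-12) + 52) = 7*(2*I*√3 + 52) = 7*(52 + 2*I*√3) = 364 + 14*I*√3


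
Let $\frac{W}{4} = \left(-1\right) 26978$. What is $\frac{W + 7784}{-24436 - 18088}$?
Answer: $\frac{25032}{10631} \approx 2.3546$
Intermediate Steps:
$W = -107912$ ($W = 4 \left(\left(-1\right) 26978\right) = 4 \left(-26978\right) = -107912$)
$\frac{W + 7784}{-24436 - 18088} = \frac{-107912 + 7784}{-24436 - 18088} = - \frac{100128}{-42524} = \left(-100128\right) \left(- \frac{1}{42524}\right) = \frac{25032}{10631}$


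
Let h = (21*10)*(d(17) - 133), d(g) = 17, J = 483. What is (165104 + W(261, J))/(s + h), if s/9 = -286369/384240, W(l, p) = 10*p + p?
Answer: -21827009360/3120887907 ≈ -6.9938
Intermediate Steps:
W(l, p) = 11*p
s = -859107/128080 (s = 9*(-286369/384240) = -859107/128080 ≈ -6.7076)
h = -24360 (h = (21*10)*(17 - 133) = 210*(-116) = -24360)
(165104 + W(261, J))/(s + h) = (165104 + 11*483)/(-859107/128080 - 24360) = (165104 + 5313)/(-3120887907/128080) = 170417*(-128080/3120887907) = -21827009360/3120887907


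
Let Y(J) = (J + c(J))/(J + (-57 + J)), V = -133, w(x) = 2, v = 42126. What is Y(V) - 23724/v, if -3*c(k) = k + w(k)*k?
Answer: -3954/7021 ≈ -0.56317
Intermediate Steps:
c(k) = -k (c(k) = -(k + 2*k)/3 = -k)
Y(J) = 0 (Y(J) = (J - J)/(J + (-57 + J)) = 0/(-57 + 2*J) = 0)
Y(V) - 23724/v = 0 - 23724/42126 = 0 - 1*3954/7021 = 0 - 3954/7021 = -3954/7021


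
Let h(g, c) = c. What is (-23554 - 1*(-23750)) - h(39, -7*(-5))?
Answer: 161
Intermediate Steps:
(-23554 - 1*(-23750)) - h(39, -7*(-5)) = (-23554 - 1*(-23750)) - (-7)*(-5) = (-23554 + 23750) - 1*35 = 196 - 35 = 161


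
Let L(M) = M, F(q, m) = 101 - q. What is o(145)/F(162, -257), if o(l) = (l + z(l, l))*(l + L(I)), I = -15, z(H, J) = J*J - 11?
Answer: -2750670/61 ≈ -45093.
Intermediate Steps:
z(H, J) = -11 + J² (z(H, J) = J² - 11 = -11 + J²)
o(l) = (-15 + l)*(-11 + l + l²) (o(l) = (l + (-11 + l²))*(l - 15) = (-11 + l + l²)*(-15 + l) = (-15 + l)*(-11 + l + l²))
o(145)/F(162, -257) = (165 + 145³ - 26*145 - 14*145²)/(101 - 1*162) = (165 + 3048625 - 3770 - 14*21025)/(101 - 162) = (165 + 3048625 - 3770 - 294350)/(-61) = 2750670*(-1/61) = -2750670/61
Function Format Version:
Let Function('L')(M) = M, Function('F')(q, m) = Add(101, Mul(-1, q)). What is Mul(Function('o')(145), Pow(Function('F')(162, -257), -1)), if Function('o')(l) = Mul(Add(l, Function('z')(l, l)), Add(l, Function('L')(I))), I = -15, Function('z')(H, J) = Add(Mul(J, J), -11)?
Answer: Rational(-2750670, 61) ≈ -45093.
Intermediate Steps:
Function('z')(H, J) = Add(-11, Pow(J, 2)) (Function('z')(H, J) = Add(Pow(J, 2), -11) = Add(-11, Pow(J, 2)))
Function('o')(l) = Mul(Add(-15, l), Add(-11, l, Pow(l, 2))) (Function('o')(l) = Mul(Add(l, Add(-11, Pow(l, 2))), Add(l, -15)) = Mul(Add(-11, l, Pow(l, 2)), Add(-15, l)) = Mul(Add(-15, l), Add(-11, l, Pow(l, 2))))
Mul(Function('o')(145), Pow(Function('F')(162, -257), -1)) = Mul(Add(165, Pow(145, 3), Mul(-26, 145), Mul(-14, Pow(145, 2))), Pow(Add(101, Mul(-1, 162)), -1)) = Mul(Add(165, 3048625, -3770, Mul(-14, 21025)), Pow(Add(101, -162), -1)) = Mul(Add(165, 3048625, -3770, -294350), Pow(-61, -1)) = Mul(2750670, Rational(-1, 61)) = Rational(-2750670, 61)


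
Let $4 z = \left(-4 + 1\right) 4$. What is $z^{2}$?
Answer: $9$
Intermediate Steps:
$z = -3$ ($z = \frac{\left(-4 + 1\right) 4}{4} = \frac{\left(-3\right) 4}{4} = \frac{1}{4} \left(-12\right) = -3$)
$z^{2} = \left(-3\right)^{2} = 9$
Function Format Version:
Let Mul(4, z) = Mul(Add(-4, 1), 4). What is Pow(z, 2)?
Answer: 9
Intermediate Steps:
z = -3 (z = Mul(Rational(1, 4), Mul(Add(-4, 1), 4)) = Mul(Rational(1, 4), Mul(-3, 4)) = Mul(Rational(1, 4), -12) = -3)
Pow(z, 2) = Pow(-3, 2) = 9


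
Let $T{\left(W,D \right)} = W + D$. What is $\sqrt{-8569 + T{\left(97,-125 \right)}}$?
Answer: $i \sqrt{8597} \approx 92.72 i$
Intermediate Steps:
$T{\left(W,D \right)} = D + W$
$\sqrt{-8569 + T{\left(97,-125 \right)}} = \sqrt{-8569 + \left(-125 + 97\right)} = \sqrt{-8569 - 28} = \sqrt{-8597} = i \sqrt{8597}$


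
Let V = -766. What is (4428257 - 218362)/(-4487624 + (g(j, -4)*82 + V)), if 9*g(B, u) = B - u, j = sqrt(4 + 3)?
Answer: -85029737362945/90653929375892 - 172605695*sqrt(7)/90653929375892 ≈ -0.93796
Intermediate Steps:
j = sqrt(7) ≈ 2.6458
g(B, u) = -u/9 + B/9 (g(B, u) = (B - u)/9 = -u/9 + B/9)
(4428257 - 218362)/(-4487624 + (g(j, -4)*82 + V)) = (4428257 - 218362)/(-4487624 + ((-1/9*(-4) + sqrt(7)/9)*82 - 766)) = 4209895/(-4487624 + ((4/9 + sqrt(7)/9)*82 - 766)) = 4209895/(-4487624 + ((328/9 + 82*sqrt(7)/9) - 766)) = 4209895/(-4487624 + (-6566/9 + 82*sqrt(7)/9)) = 4209895/(-40395182/9 + 82*sqrt(7)/9)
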